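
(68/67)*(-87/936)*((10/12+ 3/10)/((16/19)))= -159239/1254240 = -0.13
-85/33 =-2.58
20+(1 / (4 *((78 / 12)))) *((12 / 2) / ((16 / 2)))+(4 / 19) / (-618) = 20.03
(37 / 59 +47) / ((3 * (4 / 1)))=1405/354 = 3.97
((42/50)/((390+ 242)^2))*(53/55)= 1113/549208000 = 0.00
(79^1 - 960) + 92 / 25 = -21933/25 = -877.32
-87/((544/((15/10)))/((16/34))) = -261/2312 = -0.11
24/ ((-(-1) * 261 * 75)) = 8/6525 = 0.00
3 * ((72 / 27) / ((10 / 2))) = 1.60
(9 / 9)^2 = 1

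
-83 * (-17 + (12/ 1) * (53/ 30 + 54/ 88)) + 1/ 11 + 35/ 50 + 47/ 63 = -6640637/6930 = -958.24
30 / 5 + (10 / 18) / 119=6431/1071 = 6.00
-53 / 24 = -2.21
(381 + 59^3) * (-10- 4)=-2880640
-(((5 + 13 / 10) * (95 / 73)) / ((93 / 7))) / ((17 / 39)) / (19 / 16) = -45864/38471 = -1.19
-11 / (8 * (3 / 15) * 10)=-11/16 = -0.69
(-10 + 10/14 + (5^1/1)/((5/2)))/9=-17/21 = -0.81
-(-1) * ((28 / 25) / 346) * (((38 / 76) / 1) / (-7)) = -1/4325 = 0.00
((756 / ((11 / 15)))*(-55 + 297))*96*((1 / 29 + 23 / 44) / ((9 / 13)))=19276435.86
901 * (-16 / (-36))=3604/9 = 400.44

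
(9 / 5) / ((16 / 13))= 117/80 = 1.46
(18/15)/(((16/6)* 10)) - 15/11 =-2901/2200 = -1.32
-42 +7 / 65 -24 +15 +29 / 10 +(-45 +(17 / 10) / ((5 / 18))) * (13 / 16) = -103457/1300 = -79.58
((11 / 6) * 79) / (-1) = -869/6 = -144.83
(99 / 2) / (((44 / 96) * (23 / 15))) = 1620/23 = 70.43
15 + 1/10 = 151/10 = 15.10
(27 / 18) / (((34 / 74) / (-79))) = -8769/34 = -257.91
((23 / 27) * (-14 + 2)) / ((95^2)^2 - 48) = -92/733055193 = 0.00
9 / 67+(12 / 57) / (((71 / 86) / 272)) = 6281197/90383 = 69.50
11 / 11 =1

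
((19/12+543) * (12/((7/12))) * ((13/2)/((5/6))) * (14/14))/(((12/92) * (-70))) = -2344758/245 = -9570.44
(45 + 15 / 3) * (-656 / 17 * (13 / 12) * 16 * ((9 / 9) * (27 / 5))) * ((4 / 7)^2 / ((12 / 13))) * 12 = -638576640/833 = -766598.61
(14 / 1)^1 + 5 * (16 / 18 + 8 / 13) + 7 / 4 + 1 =11359/468 = 24.27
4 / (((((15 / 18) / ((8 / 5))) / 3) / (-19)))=-10944/25 = -437.76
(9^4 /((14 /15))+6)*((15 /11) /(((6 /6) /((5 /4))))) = 7387425/616 = 11992.57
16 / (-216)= -2/27 = -0.07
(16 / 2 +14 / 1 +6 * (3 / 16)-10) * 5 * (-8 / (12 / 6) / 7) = -75/2 = -37.50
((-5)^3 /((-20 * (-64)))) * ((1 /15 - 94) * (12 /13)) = 7045/832 = 8.47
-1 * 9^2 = -81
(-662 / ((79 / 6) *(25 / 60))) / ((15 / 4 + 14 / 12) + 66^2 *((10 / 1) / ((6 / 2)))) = -571968/68848105 = -0.01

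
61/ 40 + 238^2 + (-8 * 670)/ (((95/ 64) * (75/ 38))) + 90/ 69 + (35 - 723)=746984101/13800 = 54129.28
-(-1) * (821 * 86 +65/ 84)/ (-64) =-5930969/5376 = -1103.23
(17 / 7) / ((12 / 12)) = 17/7 = 2.43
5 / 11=0.45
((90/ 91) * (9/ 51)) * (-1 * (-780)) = 16200/119 = 136.13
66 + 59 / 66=4415/66 = 66.89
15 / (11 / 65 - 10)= -1.53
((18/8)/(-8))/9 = -1/32 = -0.03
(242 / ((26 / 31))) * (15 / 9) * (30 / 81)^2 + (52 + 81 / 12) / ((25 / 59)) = 116349163/568620 = 204.62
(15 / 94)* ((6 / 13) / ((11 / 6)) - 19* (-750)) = 15283395/6721 = 2273.98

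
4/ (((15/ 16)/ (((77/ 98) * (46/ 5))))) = 16192/525 = 30.84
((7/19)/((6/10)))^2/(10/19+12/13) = 15925/61218 = 0.26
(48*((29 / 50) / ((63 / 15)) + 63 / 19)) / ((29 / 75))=1653720/3857 = 428.76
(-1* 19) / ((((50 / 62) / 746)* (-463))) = 439394/11575 = 37.96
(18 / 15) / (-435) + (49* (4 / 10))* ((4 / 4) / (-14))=-1017/725 = -1.40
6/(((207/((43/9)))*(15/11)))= 946/9315 = 0.10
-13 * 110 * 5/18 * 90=-35750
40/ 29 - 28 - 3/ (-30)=-7691/290 = -26.52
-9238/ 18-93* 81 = -72416/9 = -8046.22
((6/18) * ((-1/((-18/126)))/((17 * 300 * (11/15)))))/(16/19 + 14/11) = 133/450840 = 0.00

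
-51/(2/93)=-4743/2 = -2371.50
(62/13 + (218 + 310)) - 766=-3032/13 = -233.23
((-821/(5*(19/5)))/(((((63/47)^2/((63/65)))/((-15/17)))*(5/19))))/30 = 1813589/696150 = 2.61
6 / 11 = 0.55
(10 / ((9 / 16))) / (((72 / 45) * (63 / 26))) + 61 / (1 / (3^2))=313883/567 = 553.59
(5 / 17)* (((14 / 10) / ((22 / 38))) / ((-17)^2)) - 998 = -998.00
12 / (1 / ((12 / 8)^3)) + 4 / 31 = 2519/62 = 40.63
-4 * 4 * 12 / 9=-64/3 = -21.33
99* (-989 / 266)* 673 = -65894103/266 = -247722.19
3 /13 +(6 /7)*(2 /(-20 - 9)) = 453/2639 = 0.17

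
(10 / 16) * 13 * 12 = 195/2 = 97.50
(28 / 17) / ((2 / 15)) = 210/17 = 12.35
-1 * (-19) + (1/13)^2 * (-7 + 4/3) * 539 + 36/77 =54442/39039 = 1.39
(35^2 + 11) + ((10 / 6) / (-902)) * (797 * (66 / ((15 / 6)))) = 1197.12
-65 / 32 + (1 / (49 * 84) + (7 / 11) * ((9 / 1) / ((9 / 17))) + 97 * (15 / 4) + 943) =476498089/362208 = 1315.54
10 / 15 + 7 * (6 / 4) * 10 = 317/3 = 105.67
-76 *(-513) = 38988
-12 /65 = -0.18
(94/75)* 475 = 1786/3 = 595.33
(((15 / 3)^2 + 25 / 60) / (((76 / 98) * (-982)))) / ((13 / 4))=-14945/1455324 = -0.01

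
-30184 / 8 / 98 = -77/2 = -38.50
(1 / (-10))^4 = 1/10000 = 0.00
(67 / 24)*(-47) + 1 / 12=-1049/8 = -131.12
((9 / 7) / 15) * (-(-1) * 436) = 1308/35 = 37.37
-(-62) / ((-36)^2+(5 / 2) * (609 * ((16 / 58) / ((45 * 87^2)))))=0.05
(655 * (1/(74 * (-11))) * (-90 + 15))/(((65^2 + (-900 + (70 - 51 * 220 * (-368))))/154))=68775/30579427 = 0.00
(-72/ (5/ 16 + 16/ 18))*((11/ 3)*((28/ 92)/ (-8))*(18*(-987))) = -590968224/3979 = -148521.80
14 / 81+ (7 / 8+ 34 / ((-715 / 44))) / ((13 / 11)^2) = -4973713/7118280 = -0.70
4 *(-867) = -3468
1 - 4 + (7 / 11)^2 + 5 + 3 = 654/121 = 5.40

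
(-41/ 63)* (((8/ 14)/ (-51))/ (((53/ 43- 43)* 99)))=-1763/999747441 = 0.00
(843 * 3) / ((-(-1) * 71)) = 2529/71 = 35.62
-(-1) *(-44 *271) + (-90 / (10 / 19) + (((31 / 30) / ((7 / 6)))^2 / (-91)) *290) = -269713763/22295 = -12097.50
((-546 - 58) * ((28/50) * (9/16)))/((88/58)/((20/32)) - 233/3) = 827631/327290 = 2.53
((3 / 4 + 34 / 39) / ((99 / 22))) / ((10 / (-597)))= -50347/2340 = -21.52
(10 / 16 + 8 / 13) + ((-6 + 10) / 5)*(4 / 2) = 1477/520 = 2.84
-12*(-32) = 384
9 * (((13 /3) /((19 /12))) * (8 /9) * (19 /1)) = 416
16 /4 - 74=-70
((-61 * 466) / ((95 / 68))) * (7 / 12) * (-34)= 115011596/285 = 403549.46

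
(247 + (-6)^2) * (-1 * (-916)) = 259228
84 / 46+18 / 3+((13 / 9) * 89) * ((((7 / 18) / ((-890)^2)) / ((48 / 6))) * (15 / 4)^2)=147642413/18865152 = 7.83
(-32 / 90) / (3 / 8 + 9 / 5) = -128/783 = -0.16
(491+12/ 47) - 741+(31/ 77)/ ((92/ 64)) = -20764686/83237 = -249.46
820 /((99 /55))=4100/9 = 455.56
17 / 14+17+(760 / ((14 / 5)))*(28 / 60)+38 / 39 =79637/546 = 145.86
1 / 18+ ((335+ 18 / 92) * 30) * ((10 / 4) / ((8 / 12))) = 31223521/828 = 37709.57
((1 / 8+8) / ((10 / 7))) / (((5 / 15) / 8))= 273/2 = 136.50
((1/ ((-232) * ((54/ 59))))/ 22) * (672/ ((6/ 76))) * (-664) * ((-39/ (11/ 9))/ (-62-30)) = 33867652/80707 = 419.64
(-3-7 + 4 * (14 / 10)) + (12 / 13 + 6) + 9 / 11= 2389/715 = 3.34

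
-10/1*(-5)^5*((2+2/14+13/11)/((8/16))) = 16000000/77 = 207792.21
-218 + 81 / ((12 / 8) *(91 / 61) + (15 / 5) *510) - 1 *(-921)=703.05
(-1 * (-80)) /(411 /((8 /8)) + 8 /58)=2320/11923 = 0.19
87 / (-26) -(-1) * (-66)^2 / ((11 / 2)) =20505/26 = 788.65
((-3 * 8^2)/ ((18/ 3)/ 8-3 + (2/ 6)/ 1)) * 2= 4608/23 = 200.35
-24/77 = -0.31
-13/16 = -0.81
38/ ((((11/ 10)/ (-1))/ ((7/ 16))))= -665/44 = -15.11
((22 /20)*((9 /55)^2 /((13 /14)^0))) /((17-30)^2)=81/464750 = 0.00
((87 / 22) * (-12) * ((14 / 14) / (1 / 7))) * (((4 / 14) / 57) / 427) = -348/89243 = 0.00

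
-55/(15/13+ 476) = -715/6203 = -0.12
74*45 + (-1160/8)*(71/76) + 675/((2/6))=396685/76 = 5219.54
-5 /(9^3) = -5/729 = -0.01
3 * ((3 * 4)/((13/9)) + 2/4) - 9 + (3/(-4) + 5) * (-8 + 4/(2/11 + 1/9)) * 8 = 209.70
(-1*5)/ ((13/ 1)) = -5/13 = -0.38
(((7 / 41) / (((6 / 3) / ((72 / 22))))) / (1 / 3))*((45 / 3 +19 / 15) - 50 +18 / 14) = -61326/2255 = -27.20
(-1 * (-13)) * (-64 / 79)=-832/79 = -10.53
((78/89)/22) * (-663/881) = -25857/862499 = -0.03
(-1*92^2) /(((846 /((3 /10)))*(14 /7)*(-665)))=1058/468825 = 0.00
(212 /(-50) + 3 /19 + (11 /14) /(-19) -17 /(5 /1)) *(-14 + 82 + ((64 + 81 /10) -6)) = -67091571/66500 = -1008.90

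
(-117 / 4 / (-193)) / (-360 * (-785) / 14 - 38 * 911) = -819/77992072 = 0.00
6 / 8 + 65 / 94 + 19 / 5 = 4927/940 = 5.24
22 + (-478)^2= 228506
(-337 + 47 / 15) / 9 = -5008/135 = -37.10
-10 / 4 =-5/2 = -2.50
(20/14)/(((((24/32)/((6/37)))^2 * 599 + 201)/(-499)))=-63872/1166053 = -0.05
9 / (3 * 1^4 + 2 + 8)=9/13 = 0.69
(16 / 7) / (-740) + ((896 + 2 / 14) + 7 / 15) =3483316/3885 = 896.61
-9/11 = -0.82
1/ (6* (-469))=-1/2814 = 0.00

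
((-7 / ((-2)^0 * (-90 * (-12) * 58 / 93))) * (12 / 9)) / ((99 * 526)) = -217/815478840 = 0.00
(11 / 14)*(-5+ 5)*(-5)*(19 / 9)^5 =0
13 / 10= 1.30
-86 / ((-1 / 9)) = 774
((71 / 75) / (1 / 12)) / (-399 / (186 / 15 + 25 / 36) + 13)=-669388/1029475 = -0.65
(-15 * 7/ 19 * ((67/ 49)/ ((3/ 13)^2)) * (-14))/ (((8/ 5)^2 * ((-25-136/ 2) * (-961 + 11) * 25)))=11323/32230080 = 0.00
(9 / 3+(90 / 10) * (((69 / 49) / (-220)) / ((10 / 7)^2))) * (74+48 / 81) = 21945551/99000 = 221.67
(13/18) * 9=13/2 = 6.50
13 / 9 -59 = -518/9 = -57.56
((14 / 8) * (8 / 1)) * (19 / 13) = 266/13 = 20.46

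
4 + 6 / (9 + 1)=23/5 = 4.60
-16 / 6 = -8/3 = -2.67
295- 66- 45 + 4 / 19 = 3500/19 = 184.21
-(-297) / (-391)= -0.76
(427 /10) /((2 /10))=427/2 = 213.50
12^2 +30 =174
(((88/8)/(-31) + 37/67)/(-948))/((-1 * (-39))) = -205/38395422 = 0.00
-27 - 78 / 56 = -28.39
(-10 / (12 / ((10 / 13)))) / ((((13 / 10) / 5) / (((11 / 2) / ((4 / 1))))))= -3.39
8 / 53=0.15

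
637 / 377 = 49/29 = 1.69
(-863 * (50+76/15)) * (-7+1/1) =1425676/5 = 285135.20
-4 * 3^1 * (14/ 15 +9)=-119.20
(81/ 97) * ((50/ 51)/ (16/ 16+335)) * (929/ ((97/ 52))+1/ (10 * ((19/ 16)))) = 51637905/42547498 = 1.21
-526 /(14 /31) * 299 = -2437747/7 = -348249.57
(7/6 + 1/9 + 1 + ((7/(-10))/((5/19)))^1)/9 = -86/2025 = -0.04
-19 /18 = -1.06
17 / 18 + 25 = 467/18 = 25.94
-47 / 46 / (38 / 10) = -235/874 = -0.27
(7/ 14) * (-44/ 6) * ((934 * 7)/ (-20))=35959/30 = 1198.63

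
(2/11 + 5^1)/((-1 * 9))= -19/33 = -0.58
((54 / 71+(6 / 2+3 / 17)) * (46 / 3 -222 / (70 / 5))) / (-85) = 17424/718165 = 0.02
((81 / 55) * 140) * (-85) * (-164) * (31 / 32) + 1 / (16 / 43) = 490047233/176 = 2784359.28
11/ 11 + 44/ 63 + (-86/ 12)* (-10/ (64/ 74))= 170479/2016 = 84.56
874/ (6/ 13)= 5681/3 = 1893.67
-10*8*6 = -480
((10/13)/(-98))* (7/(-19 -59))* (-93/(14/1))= -155/33124 = 0.00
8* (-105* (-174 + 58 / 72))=436450/3 = 145483.33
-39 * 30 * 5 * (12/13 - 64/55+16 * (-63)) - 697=64872613/11 = 5897510.27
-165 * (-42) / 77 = 90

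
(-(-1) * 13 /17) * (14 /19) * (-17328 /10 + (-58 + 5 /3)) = -4884334/4845 = -1008.12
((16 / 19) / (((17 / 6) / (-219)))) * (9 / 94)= -6.23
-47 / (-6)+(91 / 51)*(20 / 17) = 5741/578 = 9.93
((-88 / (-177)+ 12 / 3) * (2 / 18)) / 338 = 398/269217 = 0.00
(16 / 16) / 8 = 1/8 = 0.12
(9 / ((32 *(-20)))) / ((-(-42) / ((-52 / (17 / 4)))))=39/9520 = 0.00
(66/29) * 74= 4884/29 = 168.41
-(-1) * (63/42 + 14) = 15.50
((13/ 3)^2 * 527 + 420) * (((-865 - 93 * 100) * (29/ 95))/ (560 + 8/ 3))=-288091829/5064 = -56890.17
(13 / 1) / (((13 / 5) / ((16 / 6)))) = 40/3 = 13.33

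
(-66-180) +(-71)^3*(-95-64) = 56907603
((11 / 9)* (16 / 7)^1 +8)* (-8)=-5440/63 = -86.35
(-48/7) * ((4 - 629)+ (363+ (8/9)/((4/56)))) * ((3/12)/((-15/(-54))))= 53904/35 = 1540.11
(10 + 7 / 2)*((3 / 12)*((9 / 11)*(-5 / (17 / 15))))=-18225/1496 = -12.18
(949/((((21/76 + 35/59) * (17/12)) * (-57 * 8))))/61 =-111982/4043263 = -0.03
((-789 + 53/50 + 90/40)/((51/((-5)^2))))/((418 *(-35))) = 78569/2984520 = 0.03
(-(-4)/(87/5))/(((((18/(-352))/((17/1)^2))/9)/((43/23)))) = -43743040/2001 = -21860.59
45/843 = 15/281 = 0.05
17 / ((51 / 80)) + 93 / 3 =173/3 = 57.67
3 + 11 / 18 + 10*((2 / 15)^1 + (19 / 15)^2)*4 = 6581/90 = 73.12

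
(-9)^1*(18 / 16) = -81/8 = -10.12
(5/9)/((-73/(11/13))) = -55/8541 = -0.01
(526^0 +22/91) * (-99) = -11187/91 = -122.93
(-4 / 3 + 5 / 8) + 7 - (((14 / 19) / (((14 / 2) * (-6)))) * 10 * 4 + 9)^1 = -305/152 = -2.01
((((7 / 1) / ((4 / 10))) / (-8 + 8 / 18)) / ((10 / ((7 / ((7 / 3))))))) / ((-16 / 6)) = 567/2176 = 0.26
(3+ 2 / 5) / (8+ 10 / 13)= 221/570 = 0.39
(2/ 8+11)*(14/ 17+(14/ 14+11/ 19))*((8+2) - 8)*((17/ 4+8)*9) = 5959.64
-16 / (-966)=8/483 = 0.02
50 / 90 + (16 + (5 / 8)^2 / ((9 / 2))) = 16.64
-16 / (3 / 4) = -64/3 = -21.33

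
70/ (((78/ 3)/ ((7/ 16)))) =245/208 = 1.18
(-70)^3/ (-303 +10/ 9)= 3087000/2717 = 1136.18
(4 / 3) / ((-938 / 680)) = -1360/1407 = -0.97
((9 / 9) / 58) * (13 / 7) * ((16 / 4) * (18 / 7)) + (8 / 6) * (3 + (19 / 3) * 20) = 2215288/12789 = 173.22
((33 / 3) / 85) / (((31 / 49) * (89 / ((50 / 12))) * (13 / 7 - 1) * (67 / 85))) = 94325/6654708 = 0.01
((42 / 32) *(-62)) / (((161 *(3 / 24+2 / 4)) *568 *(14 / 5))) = -93/182896 = 0.00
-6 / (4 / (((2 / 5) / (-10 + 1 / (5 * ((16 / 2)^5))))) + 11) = 98304/1458175 = 0.07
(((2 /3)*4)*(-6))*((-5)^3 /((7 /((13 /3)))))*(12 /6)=52000/21 = 2476.19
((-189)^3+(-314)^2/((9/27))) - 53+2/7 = -45188736/7 = -6455533.71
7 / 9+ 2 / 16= 65/72 = 0.90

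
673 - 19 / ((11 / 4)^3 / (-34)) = 937107/1331 = 704.06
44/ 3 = 14.67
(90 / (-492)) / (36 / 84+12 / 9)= -315/3034 = -0.10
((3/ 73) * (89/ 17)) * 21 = 5607/1241 = 4.52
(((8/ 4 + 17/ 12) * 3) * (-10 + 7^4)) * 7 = 686217/4 = 171554.25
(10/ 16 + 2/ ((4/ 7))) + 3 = 57/8 = 7.12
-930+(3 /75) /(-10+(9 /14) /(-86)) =-280140454/301225 = -930.00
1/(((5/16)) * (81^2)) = 16/32805 = 0.00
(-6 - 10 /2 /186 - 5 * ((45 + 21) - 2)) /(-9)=60641/1674 = 36.23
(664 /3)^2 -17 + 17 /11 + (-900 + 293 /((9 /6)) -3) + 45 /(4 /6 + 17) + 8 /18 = 253263848/5247 = 48268.31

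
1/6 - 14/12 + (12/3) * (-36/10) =-77/5 = -15.40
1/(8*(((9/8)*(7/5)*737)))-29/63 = -21368/46431 = -0.46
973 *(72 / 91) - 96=8760/13 = 673.85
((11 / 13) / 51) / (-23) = -11/15249 = 0.00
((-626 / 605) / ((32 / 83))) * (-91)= 2364089/9680 = 244.22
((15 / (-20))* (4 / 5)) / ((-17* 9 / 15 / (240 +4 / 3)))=724/51 = 14.20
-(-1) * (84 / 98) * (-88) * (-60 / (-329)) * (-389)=12323520/2303 = 5351.07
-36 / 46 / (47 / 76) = -1368/1081 = -1.27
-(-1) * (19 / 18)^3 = 6859/5832 = 1.18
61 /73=0.84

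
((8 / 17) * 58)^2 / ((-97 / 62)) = -13348352/28033 = -476.17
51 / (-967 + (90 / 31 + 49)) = -527/9456 = -0.06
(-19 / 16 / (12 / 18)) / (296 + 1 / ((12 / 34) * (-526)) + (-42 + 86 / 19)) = -854487/124015592 = -0.01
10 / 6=1.67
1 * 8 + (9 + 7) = 24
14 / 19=0.74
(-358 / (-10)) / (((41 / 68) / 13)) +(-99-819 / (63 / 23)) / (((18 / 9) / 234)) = -9387794/205 = -45794.12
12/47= 0.26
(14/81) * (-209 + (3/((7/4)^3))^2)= -49103554/1361367 = -36.07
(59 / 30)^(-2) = 900/3481 = 0.26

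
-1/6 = -0.17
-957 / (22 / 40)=-1740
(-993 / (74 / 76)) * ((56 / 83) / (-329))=301872/144337 = 2.09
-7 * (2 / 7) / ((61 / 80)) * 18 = -2880/61 = -47.21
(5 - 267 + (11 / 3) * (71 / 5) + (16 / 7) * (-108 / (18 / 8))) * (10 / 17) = -67126/357 = -188.03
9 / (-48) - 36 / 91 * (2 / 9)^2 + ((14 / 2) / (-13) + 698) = 9136823/13104 = 697.25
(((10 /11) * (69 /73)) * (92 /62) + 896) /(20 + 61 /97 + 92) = 114030484/14313475 = 7.97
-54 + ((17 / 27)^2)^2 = -28614293/531441 = -53.84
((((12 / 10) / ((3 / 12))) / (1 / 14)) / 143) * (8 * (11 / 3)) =896/65 = 13.78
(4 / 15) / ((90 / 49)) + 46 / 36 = 1921/1350 = 1.42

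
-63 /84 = -3/4 = -0.75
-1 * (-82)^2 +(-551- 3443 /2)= -17993/2 = -8996.50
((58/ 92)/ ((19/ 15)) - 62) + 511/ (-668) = -18176809/291916 = -62.27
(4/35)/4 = 1/35 = 0.03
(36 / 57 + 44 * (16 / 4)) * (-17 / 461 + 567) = 877157720/8759 = 100143.59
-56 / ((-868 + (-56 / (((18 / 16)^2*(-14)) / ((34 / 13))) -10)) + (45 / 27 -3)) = 29484/458617 = 0.06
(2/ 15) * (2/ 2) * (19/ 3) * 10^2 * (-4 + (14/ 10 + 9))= 4864/9 = 540.44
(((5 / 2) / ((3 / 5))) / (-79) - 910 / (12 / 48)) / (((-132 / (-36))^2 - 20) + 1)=1035231/1580 = 655.21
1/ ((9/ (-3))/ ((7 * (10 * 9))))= -210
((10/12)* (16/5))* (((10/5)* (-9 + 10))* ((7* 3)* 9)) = 1008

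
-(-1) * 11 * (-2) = -22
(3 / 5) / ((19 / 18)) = 54/95 = 0.57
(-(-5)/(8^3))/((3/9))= 15/512 = 0.03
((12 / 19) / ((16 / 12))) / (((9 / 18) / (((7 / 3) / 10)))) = 21/95 = 0.22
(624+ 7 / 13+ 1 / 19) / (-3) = -154274/741 = -208.20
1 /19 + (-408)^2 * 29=91721665/19 = 4827456.05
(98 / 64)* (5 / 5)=49/32 = 1.53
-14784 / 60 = -1232/5 = -246.40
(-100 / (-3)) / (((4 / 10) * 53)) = 250/159 = 1.57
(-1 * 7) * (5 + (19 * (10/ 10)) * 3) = -434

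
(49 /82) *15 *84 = 30870/41 = 752.93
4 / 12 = 1/3 = 0.33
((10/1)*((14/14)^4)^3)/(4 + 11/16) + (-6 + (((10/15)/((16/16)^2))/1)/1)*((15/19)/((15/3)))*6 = -832/285 = -2.92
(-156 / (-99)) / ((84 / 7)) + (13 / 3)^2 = 208/11 = 18.91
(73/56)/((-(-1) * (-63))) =-73/3528 = -0.02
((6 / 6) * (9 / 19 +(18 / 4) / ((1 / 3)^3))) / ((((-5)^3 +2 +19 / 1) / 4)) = -4635/988 = -4.69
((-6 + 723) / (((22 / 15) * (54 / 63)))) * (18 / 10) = 1026.61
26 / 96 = 13/48 = 0.27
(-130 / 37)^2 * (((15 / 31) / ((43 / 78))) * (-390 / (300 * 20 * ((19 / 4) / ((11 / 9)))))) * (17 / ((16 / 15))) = -400568025/138690652 = -2.89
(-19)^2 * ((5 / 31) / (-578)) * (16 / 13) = -14440/116467 = -0.12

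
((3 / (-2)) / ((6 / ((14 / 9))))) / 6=-0.06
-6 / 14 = -3/7 = -0.43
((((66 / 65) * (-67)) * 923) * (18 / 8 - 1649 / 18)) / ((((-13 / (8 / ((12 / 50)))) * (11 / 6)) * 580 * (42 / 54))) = -45909807/2639 = -17396.67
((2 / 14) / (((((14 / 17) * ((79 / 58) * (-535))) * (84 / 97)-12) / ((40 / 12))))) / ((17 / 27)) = -42195/29663284 = 0.00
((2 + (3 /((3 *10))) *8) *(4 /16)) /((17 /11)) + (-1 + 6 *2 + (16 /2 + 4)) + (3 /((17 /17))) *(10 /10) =4497/170 = 26.45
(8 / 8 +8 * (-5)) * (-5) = 195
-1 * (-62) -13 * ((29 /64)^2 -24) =1520971/4096 = 371.33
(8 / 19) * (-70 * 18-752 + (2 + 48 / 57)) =-845.96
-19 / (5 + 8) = -19/13 = -1.46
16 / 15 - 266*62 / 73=-246212/1095 = -224.85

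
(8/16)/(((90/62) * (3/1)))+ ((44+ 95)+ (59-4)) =52411/270 = 194.11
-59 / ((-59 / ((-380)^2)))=144400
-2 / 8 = -1/4 = -0.25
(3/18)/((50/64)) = 16/75 = 0.21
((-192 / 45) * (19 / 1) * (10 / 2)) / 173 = -1216/519 = -2.34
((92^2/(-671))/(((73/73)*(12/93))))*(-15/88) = 245985/14762 = 16.66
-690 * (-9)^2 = -55890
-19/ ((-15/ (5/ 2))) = 3.17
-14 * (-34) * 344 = 163744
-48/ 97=-0.49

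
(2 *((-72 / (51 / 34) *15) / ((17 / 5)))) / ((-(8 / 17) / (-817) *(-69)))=245100/23 = 10656.52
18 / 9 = 2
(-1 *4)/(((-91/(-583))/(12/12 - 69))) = 158576/91 = 1742.59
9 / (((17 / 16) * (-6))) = -24/17 = -1.41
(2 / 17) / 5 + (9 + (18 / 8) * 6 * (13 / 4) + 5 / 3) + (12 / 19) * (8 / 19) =54.83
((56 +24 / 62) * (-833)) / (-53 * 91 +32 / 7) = 10192588/1045599 = 9.75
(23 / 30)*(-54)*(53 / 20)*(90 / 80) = -98739/800 = -123.42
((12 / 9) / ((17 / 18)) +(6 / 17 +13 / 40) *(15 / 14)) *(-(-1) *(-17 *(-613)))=2495523/112 = 22281.46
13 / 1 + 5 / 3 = 44/3 = 14.67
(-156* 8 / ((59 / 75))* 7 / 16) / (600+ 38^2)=-2925/8614 = -0.34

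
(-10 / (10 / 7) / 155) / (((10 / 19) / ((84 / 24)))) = -931/3100 = -0.30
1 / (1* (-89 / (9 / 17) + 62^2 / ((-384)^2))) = -12288/2065429 = -0.01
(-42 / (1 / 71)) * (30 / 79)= -89460/79 = -1132.41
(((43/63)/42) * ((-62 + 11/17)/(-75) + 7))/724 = 7654/43616475 = 0.00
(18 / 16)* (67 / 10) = 603/80 = 7.54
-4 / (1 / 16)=-64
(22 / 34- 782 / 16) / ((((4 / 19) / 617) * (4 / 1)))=-76891157/2176 = -35336.01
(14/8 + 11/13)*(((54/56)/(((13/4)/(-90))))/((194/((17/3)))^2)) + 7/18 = 264260491/801420984 = 0.33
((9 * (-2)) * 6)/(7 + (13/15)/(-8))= -12960/827 = -15.67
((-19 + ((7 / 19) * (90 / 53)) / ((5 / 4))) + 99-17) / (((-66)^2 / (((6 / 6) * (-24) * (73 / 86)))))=-1555995/5239421 = -0.30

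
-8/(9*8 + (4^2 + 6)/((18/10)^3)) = -0.11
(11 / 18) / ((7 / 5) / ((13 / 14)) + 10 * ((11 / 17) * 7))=12155/930888 = 0.01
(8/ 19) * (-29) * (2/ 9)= -2.71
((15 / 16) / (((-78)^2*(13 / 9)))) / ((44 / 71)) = 1065/6186752 = 0.00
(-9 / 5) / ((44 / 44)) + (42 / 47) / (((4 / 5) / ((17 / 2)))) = 7233/940 = 7.69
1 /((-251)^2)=1/63001 = 0.00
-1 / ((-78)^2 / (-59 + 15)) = 11/1521 = 0.01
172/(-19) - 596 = -11496/19 = -605.05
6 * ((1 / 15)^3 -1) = -6748/1125 = -6.00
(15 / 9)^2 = 25/9 = 2.78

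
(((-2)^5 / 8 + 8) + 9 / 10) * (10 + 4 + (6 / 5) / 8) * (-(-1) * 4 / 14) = 1981/100 = 19.81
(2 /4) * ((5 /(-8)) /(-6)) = 5/96 = 0.05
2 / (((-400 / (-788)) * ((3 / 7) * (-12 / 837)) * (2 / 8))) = -128247/50 = -2564.94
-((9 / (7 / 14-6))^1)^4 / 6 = -17496/14641 = -1.20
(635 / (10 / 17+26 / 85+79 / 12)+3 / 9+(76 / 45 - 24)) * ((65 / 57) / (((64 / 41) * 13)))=885739277/250409664 = 3.54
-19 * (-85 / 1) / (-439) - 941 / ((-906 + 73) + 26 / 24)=-11165357/4382537 = -2.55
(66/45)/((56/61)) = 671/420 = 1.60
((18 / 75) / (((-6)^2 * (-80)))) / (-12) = 1/144000 = 0.00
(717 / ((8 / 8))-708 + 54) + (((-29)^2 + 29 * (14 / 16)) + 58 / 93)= 691919/744 = 930.00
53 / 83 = 0.64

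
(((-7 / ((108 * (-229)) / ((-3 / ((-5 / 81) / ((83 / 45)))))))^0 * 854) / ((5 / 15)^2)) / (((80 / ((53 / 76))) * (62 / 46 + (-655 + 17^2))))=-4684617/25496480 = -0.18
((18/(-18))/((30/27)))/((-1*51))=3/170 = 0.02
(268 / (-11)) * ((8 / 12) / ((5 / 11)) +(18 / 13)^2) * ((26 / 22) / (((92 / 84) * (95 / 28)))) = -450585184/17185025 = -26.22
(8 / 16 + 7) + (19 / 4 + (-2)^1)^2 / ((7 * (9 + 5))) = 11881/1568 = 7.58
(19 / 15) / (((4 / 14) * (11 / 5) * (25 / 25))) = 133/66 = 2.02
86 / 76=43/38 = 1.13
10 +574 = 584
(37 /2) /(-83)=-37/166 = -0.22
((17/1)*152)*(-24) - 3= -62019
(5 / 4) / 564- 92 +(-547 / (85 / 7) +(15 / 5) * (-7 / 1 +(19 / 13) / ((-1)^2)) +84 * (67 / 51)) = -107959867/2492880 = -43.31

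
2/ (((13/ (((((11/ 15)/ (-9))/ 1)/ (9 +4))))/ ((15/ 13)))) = -22/19773 = 0.00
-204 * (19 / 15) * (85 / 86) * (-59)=647938/43 = 15068.33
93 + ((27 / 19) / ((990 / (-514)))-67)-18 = 7589/1045 = 7.26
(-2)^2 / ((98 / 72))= 144/49 = 2.94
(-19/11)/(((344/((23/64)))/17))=-7429/242176 = -0.03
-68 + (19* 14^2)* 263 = 979344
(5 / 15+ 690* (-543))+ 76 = -374593.67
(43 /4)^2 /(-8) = -14.45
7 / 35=1/5 = 0.20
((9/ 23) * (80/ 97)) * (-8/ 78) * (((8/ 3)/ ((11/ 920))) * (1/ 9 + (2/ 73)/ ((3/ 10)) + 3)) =-215449600/9113247 = -23.64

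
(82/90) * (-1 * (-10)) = 82/9 = 9.11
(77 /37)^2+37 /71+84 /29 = 21841464/2818771 = 7.75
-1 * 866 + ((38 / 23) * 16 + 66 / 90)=-838.83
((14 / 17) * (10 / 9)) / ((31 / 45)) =700/527 = 1.33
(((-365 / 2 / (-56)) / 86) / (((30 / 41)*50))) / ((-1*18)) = -2993/52012800 = 0.00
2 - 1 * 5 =-3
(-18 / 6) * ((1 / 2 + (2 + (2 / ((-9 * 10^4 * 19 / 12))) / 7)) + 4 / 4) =-872812/83125 = -10.50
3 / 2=1.50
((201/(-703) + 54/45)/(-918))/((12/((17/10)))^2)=-2023/101232000 = 0.00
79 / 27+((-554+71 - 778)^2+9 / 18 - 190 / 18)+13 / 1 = 85866851/54 = 1590126.87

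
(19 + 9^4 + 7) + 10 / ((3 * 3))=59293/9 = 6588.11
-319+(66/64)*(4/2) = -5071/16 = -316.94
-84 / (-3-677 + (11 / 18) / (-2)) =3024/24491 = 0.12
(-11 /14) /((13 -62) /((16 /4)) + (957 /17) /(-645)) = 80410/1262597 = 0.06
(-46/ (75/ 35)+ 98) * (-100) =-22960/3 = -7653.33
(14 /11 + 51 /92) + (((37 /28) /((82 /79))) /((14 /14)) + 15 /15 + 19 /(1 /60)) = 664594053/580888 = 1144.10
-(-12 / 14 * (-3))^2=-6.61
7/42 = 1/6 = 0.17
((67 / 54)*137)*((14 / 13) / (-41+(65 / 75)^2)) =-1606325/353184 = -4.55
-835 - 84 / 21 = -839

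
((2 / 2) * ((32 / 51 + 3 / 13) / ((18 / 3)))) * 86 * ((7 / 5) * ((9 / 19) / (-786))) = -171269/16502070 = -0.01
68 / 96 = 17/24 = 0.71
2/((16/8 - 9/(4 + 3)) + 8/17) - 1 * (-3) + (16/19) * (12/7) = 6.13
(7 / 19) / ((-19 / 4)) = -28/361 = -0.08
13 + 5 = 18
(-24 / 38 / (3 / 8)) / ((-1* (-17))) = -32/323 = -0.10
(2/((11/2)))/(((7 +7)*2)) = 1/77 = 0.01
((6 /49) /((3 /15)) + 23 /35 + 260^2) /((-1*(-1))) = 16562311/245 = 67601.27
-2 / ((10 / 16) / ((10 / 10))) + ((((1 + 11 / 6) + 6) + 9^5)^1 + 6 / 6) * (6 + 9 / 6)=8858761/20 = 442938.05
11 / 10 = 1.10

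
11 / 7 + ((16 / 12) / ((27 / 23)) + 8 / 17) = 30631/9639 = 3.18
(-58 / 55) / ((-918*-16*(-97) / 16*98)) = 29/239978970 = 0.00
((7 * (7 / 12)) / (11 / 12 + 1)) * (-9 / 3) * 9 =-1323/23 = -57.52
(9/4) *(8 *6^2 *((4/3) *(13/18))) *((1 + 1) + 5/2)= 2808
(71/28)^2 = 5041/784 = 6.43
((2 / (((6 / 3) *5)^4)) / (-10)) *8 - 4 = -25001/6250 = -4.00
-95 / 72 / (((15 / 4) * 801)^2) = -38/259848405 = 0.00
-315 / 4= -78.75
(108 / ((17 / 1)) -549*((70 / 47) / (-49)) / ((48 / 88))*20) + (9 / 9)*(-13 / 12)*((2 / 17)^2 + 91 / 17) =612.39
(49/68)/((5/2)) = 49/170 = 0.29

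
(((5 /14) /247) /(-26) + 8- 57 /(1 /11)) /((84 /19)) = -18551019/132496 = -140.01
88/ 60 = 22/15 = 1.47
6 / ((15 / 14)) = 28/5 = 5.60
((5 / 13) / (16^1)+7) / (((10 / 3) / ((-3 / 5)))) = -13149/10400 = -1.26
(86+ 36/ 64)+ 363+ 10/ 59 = 424547/944 = 449.73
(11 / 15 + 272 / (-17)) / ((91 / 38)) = -8702/1365 = -6.38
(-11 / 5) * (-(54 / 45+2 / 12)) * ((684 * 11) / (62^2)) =282777/48050 = 5.89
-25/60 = -5/12 = -0.42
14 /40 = 7/20 = 0.35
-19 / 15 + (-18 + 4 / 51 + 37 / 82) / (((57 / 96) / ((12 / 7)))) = -51.71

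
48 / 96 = 0.50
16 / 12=4/3 = 1.33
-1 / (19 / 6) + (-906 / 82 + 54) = 42.64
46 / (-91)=-46/91 = -0.51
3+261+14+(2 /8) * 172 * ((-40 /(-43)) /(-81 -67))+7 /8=82467/296 = 278.60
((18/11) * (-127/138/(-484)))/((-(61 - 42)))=-381/2326588 = 0.00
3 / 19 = 0.16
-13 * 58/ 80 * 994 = -9368.45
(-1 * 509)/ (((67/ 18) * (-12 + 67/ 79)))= 723798/59027 = 12.26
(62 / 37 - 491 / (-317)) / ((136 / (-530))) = -10022565/797572 = -12.57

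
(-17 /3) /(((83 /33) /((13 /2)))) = -2431/166 = -14.64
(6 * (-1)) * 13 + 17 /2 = -139/2 = -69.50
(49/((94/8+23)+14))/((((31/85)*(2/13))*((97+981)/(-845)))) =-14365/1023 = -14.04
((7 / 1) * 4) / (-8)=-7/2 = -3.50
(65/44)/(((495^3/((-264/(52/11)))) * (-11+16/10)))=1/13819410 = 0.00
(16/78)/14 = 4/273 = 0.01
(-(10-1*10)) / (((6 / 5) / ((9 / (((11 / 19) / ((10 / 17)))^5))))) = 0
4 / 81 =0.05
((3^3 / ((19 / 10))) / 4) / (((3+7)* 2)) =27/152 = 0.18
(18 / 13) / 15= 6/65 = 0.09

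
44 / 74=22/37 = 0.59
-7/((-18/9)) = 7/2 = 3.50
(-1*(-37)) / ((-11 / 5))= -185/11 = -16.82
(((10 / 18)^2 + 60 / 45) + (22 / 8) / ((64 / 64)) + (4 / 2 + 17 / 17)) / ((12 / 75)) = 46.20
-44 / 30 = -22/15 = -1.47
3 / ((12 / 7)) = 7/4 = 1.75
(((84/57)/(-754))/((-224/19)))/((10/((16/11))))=1/41470 = 0.00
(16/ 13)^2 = 1.51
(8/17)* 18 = 144/17 = 8.47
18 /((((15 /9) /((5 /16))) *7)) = 27/56 = 0.48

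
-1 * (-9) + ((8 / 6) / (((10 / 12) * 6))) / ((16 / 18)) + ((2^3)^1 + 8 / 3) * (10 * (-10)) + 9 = -31451/30 = -1048.37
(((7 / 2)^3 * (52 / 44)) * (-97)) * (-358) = 77421617/44 = 1759582.20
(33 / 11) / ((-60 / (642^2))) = -103041/5 = -20608.20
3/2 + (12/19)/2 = 1.82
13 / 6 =2.17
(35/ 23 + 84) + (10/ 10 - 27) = 1369/23 = 59.52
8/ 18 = 4/9 = 0.44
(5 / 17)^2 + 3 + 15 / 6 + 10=9009/578 = 15.59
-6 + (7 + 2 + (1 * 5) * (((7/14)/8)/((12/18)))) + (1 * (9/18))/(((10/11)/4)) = 907/160 = 5.67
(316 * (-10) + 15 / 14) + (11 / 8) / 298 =-52716123/16688 = -3158.92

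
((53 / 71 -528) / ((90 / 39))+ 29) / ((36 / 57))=-315.84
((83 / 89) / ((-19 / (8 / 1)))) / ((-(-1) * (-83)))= 8/1691 = 0.00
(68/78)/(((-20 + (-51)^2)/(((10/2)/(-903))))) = -170/90895077 = 0.00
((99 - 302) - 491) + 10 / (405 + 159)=-195703/282 = -693.98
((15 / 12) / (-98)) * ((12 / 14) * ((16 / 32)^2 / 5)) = -3/5488 = 0.00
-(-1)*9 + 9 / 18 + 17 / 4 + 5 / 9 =515/36 = 14.31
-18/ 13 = -1.38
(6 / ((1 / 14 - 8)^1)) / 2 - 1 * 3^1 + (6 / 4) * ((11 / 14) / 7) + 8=34737/7252 = 4.79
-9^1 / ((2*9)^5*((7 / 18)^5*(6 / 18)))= -27/16807 = 0.00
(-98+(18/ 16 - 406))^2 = 16184529/64 = 252883.27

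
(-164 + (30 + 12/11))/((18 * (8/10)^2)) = -18275/1584 = -11.54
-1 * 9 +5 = -4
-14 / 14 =-1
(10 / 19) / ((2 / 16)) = 80/19 = 4.21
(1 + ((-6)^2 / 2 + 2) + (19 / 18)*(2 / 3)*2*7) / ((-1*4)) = -833/108 = -7.71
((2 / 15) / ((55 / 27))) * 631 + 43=23183/275 = 84.30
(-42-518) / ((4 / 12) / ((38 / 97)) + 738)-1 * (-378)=377.24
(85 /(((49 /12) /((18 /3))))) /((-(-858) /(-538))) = -548760/7007 = -78.32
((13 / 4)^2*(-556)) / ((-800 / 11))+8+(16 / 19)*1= 5447219/60800 = 89.59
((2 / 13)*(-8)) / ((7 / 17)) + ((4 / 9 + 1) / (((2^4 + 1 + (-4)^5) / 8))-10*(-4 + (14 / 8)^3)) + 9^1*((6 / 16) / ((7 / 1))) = -425221603/26391456 = -16.11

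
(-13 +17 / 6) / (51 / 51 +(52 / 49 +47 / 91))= -38857/9852 = -3.94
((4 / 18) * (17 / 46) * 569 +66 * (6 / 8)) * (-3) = -39839/138 = -288.69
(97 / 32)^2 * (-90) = -423405/512 = -826.96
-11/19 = -0.58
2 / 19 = 0.11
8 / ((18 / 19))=76/9 = 8.44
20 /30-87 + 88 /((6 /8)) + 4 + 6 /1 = 41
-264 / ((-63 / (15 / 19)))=440/133 = 3.31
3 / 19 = 0.16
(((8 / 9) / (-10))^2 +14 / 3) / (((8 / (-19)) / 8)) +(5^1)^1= -169729/2025 = -83.82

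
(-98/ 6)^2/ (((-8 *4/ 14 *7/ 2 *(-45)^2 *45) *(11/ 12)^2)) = -4802/11026125 = 0.00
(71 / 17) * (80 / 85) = 1136/289 = 3.93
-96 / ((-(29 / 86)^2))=710016/841 = 844.25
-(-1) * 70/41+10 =11.71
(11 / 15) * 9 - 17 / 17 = 28/5 = 5.60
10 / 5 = 2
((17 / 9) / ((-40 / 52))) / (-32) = 221/2880 = 0.08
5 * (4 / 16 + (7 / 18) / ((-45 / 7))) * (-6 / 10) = -307/540 = -0.57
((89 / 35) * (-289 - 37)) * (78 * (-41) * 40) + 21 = 742294323/7 = 106042046.14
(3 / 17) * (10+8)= 54/17 = 3.18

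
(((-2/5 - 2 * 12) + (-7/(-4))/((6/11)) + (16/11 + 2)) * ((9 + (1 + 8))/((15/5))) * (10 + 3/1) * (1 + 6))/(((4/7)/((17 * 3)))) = -760618131/880 = -864338.79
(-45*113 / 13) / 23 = -5085/299 = -17.01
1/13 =0.08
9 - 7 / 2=11/2 = 5.50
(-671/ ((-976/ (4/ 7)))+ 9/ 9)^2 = 1521/784 = 1.94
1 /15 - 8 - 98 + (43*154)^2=657761671/15 = 43850778.07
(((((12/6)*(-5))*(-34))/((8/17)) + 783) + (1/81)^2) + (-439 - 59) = 13220417/13122 = 1007.50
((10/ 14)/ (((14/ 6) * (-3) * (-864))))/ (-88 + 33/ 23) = -115/84290976 = 0.00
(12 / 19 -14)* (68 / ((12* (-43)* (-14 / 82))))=-177038/17157 = -10.32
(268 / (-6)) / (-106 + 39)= 0.67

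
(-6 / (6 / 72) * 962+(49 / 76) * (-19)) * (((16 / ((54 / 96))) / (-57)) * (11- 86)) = -443368000/171 = -2592795.32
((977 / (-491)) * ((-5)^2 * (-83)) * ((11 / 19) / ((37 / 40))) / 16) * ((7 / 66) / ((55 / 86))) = 610209775/22781418 = 26.79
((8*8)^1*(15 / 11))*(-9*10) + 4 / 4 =-7853.55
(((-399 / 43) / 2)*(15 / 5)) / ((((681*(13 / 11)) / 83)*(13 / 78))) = -1092861/126893 = -8.61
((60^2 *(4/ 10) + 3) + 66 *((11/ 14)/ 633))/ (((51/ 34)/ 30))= 42628640/1477 = 28861.64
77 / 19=4.05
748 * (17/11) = 1156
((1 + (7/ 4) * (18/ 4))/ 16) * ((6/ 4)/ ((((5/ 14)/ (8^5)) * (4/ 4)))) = 381696/5 = 76339.20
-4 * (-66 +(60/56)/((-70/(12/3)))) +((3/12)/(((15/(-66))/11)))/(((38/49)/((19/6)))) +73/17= 21904303/99960 = 219.13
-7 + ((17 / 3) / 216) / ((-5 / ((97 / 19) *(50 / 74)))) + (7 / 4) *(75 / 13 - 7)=-54316921/5922072 = -9.17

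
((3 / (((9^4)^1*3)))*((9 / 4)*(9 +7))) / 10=2/3645 = 0.00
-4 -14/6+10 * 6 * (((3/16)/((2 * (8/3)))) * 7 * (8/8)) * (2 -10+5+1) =-3443/96 = -35.86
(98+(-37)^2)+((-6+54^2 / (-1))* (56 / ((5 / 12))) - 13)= -1956314/5 = -391262.80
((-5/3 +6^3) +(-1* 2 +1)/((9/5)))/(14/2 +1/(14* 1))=26936/891 = 30.23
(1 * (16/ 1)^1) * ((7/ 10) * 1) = 56/5 = 11.20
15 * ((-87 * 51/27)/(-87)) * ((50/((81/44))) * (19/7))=3553000/1701 = 2088.77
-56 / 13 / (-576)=7/936 = 0.01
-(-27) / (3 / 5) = 45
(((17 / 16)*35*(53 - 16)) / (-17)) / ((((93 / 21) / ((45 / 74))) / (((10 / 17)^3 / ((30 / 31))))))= -91875/39304 = -2.34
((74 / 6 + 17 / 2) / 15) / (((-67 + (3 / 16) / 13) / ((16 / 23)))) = -41600/2884131 = -0.01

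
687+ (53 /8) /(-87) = 478099/696 = 686.92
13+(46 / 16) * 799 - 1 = 18473/8 = 2309.12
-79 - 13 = -92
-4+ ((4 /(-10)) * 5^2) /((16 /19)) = -127/8 = -15.88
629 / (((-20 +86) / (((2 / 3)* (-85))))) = -53465/99 = -540.05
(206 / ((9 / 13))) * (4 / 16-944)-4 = -5054797/18 = -280822.06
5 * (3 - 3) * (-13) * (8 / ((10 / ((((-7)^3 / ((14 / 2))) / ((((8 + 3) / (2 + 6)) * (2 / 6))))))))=0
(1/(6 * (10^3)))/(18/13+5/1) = 13/498000 = 0.00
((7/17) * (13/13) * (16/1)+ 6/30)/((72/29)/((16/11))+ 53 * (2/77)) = 2576882/1170535 = 2.20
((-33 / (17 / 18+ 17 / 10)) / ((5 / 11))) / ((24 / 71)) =-77319/952 = -81.22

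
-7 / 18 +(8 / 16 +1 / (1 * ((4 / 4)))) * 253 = 3412/9 = 379.11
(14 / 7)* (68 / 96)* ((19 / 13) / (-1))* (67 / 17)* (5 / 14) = -6365/2184 = -2.91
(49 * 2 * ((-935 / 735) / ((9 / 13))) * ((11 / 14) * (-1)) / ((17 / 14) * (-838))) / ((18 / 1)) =-1573/203634 = -0.01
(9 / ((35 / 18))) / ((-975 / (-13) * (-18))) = -3/875 = 0.00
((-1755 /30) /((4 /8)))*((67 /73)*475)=-3723525/73 = -51007.19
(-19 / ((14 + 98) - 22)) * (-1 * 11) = 209/90 = 2.32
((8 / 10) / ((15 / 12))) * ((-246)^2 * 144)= 139428864/25 = 5577154.56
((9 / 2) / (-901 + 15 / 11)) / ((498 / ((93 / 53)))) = -3069/174130016 = 0.00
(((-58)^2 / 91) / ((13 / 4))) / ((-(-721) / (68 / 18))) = 457504/7676487 = 0.06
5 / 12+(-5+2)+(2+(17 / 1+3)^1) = 233/12 = 19.42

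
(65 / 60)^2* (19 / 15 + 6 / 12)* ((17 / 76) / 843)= 152269/276773760 = 0.00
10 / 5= 2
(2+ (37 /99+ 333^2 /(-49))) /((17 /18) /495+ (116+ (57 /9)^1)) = -986984640/53410343 = -18.48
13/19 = 0.68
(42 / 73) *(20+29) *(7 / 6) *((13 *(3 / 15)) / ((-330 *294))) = -637/722700 = 0.00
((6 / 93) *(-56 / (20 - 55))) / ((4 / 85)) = 68/31 = 2.19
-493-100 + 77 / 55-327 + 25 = -4468/5 = -893.60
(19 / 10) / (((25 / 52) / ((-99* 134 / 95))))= -344916/625 = -551.87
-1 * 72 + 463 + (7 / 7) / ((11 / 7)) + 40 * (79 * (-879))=-30549732/11 = -2777248.36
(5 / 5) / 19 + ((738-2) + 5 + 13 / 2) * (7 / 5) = 39769/38 = 1046.55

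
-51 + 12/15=-251/5 = -50.20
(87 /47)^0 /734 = 1/734 = 0.00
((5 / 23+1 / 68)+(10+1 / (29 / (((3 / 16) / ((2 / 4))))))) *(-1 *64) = -7434776/11339 = -655.68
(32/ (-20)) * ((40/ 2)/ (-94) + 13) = -4808/235 = -20.46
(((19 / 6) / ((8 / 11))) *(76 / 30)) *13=51623/360 = 143.40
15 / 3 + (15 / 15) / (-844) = 4219/844 = 5.00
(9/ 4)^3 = 729/64 = 11.39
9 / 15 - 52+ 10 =-207/5 = -41.40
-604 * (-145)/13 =87580/13 = 6736.92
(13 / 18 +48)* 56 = 24556/9 = 2728.44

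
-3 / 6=-1/2 = -0.50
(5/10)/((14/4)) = 1/7 = 0.14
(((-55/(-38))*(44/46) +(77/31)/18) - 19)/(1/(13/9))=-55403855/2194614 = -25.25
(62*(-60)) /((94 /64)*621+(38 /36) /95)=-5356800/1313431 = -4.08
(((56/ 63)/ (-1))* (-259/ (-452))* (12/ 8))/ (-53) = 259/17967 = 0.01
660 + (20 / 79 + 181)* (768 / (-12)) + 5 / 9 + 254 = -10685.65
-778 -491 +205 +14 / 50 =-26593/25 = -1063.72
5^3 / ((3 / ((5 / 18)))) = 11.57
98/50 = 49/25 = 1.96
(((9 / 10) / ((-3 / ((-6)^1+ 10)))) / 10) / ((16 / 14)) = -21/200 = -0.10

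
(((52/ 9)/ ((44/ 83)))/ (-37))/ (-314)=1079/1150182 = 0.00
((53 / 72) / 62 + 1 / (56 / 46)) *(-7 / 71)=-26039/316944 = -0.08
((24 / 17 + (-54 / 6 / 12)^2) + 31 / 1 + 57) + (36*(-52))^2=953216921/272 = 3504473.97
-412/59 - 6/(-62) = -12595/1829 = -6.89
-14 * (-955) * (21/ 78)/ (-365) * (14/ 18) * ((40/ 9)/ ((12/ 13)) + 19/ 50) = -459442669/11530350 = -39.85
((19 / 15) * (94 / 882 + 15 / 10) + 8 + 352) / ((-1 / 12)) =-9579446/2205 = -4344.42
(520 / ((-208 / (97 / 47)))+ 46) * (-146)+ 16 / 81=-22699255/3807 = -5962.50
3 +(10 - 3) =10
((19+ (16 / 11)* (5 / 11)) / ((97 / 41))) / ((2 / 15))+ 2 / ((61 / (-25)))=88074485/1431914 = 61.51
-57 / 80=-0.71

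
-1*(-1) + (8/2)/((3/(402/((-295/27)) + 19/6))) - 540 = -1550083/2655 = -583.84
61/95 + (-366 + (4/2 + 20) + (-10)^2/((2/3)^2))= -118.36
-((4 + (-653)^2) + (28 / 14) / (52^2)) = -576510377/1352 = -426413.00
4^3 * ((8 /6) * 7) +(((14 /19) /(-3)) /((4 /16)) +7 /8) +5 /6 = 90905/152 = 598.06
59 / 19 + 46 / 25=2349/475 = 4.95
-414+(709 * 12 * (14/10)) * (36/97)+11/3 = 5835013/1455 = 4010.32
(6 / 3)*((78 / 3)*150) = 7800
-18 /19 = -0.95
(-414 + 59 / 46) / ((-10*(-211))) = -0.20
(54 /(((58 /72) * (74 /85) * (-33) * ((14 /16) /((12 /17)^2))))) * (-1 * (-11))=-1866240/127687 = -14.62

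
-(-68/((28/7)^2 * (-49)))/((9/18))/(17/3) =-3/98 = -0.03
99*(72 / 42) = 169.71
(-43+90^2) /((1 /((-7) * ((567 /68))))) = -31978233/68 = -470268.13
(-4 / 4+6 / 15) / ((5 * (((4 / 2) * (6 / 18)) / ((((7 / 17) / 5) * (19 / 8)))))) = -1197/34000 = -0.04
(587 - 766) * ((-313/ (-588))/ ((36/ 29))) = -1624783/21168 = -76.76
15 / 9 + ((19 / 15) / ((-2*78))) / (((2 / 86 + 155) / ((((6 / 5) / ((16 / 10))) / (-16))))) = 554612017/332766720 = 1.67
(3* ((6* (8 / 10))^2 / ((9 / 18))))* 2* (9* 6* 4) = 1492992/25 = 59719.68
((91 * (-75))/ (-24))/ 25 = 91/8 = 11.38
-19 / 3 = -6.33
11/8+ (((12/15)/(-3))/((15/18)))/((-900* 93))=5754391/4185000 = 1.38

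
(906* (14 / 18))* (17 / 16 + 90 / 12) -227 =139361/24 = 5806.71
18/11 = 1.64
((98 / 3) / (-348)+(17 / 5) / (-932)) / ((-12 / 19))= 0.15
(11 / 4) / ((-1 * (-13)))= 0.21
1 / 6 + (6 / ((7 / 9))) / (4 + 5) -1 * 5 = -167/42 = -3.98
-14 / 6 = -7/3 = -2.33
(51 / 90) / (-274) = -17/8220 = 0.00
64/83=0.77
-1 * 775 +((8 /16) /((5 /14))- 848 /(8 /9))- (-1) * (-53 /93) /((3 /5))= -2411327/1395 = -1728.55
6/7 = 0.86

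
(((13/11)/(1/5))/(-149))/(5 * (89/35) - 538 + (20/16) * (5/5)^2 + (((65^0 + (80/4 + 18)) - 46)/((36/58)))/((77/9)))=1820/24109541 = 0.00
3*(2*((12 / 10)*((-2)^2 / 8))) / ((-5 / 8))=-144/25 = -5.76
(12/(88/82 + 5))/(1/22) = 43.47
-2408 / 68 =-602/17 = -35.41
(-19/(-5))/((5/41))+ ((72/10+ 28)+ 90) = 3909/25 = 156.36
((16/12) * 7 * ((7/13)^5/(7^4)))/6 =98/3341637 = 0.00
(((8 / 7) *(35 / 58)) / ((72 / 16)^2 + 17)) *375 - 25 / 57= 6.50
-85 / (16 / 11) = -935/16 = -58.44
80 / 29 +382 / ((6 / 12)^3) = 88704/29 = 3058.76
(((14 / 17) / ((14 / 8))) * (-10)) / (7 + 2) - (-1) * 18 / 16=737/1224 = 0.60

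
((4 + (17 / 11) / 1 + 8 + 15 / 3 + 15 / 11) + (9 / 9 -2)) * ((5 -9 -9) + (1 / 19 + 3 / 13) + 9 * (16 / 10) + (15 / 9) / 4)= 124492/3135 = 39.71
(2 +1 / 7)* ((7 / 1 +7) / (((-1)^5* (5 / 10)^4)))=-480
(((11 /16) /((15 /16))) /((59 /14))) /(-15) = -154/13275 = -0.01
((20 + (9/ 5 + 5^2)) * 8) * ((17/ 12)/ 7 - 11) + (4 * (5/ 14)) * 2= -141392/35 = -4039.77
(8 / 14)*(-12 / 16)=-0.43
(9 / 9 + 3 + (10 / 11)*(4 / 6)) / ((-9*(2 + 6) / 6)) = -38/99 = -0.38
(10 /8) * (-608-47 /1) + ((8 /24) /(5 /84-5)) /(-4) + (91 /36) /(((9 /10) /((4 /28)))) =-110032907/134460 = -818.33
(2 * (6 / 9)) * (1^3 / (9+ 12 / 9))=4/31 = 0.13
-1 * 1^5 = -1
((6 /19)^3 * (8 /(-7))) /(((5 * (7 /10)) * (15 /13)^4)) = -3655808/630170625 = -0.01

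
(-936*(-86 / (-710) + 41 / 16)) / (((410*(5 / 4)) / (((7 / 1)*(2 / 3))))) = -8322678/363875 = -22.87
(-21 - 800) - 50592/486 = -74933/81 = -925.10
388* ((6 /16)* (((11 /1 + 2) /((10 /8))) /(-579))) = -2522/965 = -2.61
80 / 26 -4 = -12/13 = -0.92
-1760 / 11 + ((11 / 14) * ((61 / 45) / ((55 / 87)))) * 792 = 205508/175 = 1174.33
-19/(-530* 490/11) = 209/259700 = 0.00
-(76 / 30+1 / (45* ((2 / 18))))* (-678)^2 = -6282348/5 = -1256469.60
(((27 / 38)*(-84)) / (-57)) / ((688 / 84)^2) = 83349/5339912 = 0.02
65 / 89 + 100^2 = 890065/89 = 10000.73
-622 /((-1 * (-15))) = -622/15 = -41.47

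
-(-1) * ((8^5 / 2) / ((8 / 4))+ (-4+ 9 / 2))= 16385/2 = 8192.50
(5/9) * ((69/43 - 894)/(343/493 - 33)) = 31529815/2054454 = 15.35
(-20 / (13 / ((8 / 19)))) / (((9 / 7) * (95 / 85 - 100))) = 19040/3736863 = 0.01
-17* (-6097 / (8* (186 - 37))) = 103649/1192 = 86.95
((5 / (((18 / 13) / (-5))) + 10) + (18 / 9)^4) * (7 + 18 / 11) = 68.61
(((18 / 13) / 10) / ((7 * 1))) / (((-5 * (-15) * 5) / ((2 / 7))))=6/398125 = 0.00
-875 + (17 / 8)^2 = -55711/64 = -870.48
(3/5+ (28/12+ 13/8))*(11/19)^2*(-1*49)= -3243163/43320 = -74.87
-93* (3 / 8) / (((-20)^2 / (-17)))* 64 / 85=279/250 = 1.12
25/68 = 0.37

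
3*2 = 6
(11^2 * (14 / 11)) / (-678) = -77/339 = -0.23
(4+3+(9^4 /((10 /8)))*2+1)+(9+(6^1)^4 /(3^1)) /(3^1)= 53263/5 = 10652.60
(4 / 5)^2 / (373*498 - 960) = 8/2309925 = 0.00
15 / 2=7.50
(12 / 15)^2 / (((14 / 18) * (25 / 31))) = 1.02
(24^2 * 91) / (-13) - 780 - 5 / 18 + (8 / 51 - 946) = -1761985/306 = -5758.12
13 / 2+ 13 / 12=91/12 = 7.58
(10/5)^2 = 4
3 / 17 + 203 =3454/17 = 203.18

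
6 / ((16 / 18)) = 6.75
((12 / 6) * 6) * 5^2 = 300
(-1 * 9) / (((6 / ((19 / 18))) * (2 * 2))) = -19/48 = -0.40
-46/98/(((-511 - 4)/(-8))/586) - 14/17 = -2186298/428995 = -5.10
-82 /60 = -41/30 = -1.37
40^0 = 1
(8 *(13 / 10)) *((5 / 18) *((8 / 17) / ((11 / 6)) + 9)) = 15002/561 = 26.74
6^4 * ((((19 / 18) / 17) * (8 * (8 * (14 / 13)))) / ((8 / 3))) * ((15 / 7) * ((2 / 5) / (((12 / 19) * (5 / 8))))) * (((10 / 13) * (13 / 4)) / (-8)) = -311904/221 = -1411.33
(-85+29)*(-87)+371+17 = 5260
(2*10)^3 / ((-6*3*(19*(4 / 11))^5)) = -20131375/713116512 = -0.03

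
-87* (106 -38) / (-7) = 5916/7 = 845.14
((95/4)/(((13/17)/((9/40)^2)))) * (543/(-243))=-3.51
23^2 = 529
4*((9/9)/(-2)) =-2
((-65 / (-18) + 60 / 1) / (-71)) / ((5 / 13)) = -2977/1278 = -2.33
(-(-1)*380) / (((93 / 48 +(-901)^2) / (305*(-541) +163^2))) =-841690880/12988847 = -64.80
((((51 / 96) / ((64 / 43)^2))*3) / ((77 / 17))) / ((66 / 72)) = 4809249/27754496 = 0.17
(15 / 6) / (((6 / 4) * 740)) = 1/444 = 0.00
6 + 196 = 202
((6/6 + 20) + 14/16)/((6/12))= 175/4 = 43.75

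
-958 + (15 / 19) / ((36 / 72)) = -956.42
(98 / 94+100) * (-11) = -52239/47 = -1111.47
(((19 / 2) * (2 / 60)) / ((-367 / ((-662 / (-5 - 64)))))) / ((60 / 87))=-182381/15193800 = -0.01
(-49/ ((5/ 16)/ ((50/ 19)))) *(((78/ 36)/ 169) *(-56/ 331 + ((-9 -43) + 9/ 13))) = 289433200/1062841 = 272.32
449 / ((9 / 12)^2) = 7184/9 = 798.22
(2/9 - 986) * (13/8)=-14417/9 = -1601.89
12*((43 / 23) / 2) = 258/23 = 11.22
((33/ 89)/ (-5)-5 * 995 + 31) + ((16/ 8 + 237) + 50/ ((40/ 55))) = -8252657/1780 = -4636.32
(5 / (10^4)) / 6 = 1/12000 = 0.00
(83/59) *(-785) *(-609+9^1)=39093000/59 = 662593.22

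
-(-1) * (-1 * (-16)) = 16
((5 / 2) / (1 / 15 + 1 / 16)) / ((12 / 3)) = 150/31 = 4.84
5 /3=1.67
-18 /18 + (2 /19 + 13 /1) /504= -3109/3192 = -0.97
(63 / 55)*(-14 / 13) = -882/715 = -1.23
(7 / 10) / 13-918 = -119333/130 = -917.95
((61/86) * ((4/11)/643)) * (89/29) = 10858/8820031 = 0.00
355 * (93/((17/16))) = 31072.94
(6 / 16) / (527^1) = 3/4216 = 0.00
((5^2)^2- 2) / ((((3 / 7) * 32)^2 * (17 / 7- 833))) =-213689/53581824 = 0.00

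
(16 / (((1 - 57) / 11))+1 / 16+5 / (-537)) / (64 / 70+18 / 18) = -929125/575664 = -1.61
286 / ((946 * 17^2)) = 13/12427 = 0.00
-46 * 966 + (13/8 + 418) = -352131/8 = -44016.38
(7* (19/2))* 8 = 532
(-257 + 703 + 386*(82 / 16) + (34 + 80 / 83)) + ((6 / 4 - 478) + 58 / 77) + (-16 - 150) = 46461729/25564 = 1817.47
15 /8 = 1.88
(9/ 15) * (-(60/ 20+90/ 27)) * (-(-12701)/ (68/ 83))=-58910.23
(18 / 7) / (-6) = -3/7 = -0.43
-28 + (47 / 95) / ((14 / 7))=-27.75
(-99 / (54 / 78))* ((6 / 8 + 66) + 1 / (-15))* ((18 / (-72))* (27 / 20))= 5149287/1600 = 3218.30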